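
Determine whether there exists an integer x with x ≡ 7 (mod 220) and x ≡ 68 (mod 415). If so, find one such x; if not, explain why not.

There is no such integer.

gcd(220, 415) = 5. If x ≡ 7 (mod 220) and x ≡ 68 (mod 415), then x ≡ 7 (mod 5) and x ≡ 68 (mod 5).
However 7 ≡ 2 and 68 ≡ 3 (mod 5), and 2 ≠ 3.
Therefore no such x exists.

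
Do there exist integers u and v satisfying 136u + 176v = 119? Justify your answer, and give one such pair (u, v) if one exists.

gcd(136, 176) = 8, so every integer of the form 136u + 176v is a multiple of 8.
However 119 leaves remainder 7 on division by 8.
So the equation is unsolvable over ℤ.

No, no such integers exist.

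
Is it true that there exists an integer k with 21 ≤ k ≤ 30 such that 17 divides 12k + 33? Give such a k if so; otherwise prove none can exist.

For k = 21, 22, …, 26 the values 285, 297, 309, 321, 333, 345 are not multiples of 17. At k = 27 we get 12·27 + 33 = 357, and 357 = 17·21.

k = 27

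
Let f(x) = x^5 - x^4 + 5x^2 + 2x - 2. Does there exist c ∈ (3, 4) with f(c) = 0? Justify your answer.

The endpoint values f(3) = 211 and f(4) = 854 are both positive. Claim: f(x) > 0 for every x in (3, 4).
Substitute x = 3 + u, where 0 < u < 1 on the interval. Expanding, f(3 + u) = u^5 + 14u^4 + 78u^3 + 221u^2 + 329u + 211.
All 6 nonzero coefficients of this polynomial in u are positive; hence for u > 0 the value is a sum of positive terms (the constant 211 among them).
So f is strictly positive on (3, 4); no root exists in the interval.

No.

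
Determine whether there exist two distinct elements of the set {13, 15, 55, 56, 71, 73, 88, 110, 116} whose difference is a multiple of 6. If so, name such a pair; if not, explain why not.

13 and 55 are such a pair.

13 mod 6 = 1 and 55 mod 6 = 1, so 55 − 13 = 42 = 7·6.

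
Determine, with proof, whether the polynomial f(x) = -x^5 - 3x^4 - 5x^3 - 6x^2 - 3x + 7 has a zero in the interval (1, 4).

No such root exists.

The endpoint values f(1) = -11 and f(4) = -2213 are both negative. Claim: f(x) < 0 for every x in (1, 4).
Shift to the endpoint 1: with x = 1 + u (0 < u < 3), one computes f(1 + u) = -u^5 - 8u^4 - 27u^3 - 49u^2 - 47u - 11.
The nonzero coefficients here are all negative, so for u > 0 every term is negative (or zero), and the constant term -11 is strictly negative.
Therefore f(x) < 0 throughout (1, 4), and f has no zero there.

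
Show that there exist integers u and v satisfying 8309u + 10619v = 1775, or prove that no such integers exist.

Both 8309 and 10619 are divisible by gcd(8309, 10619) = 7, hence so is any combination 8309u + 10619v.
But 1775 is not a multiple of 7 (it leaves remainder 4).
So the equation is unsolvable over ℤ.

No, no such integers exist.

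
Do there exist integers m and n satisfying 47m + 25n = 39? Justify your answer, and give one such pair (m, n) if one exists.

Since gcd(47, 25) = 1, every integer is an integer combination of 47 and 25.
Dividing repeatedly: 47 = 1·25 + 22, 25 = 1·22 + 3, 22 = 7·3 + 1, 3 = 3·1 + 0.
Working back up the chain: 1 = 22 − 7·3 = 22 − 7·(25 − 1·22) = −7·25 + 8·22 = −7·25 + 8·(47 − 1·25) = 8·47 − 15·25. So 47·8 + 25·(-15) = 1.
Times 39: 47·312 + 25·(-585) = 39, so (312, -585) solves it.
The general solution is m = 312 + 25k, n = -585 − 47k; taking k = -12 gives the smaller pair m = 12, n = -21.
Indeed 47·12 + 25·(-21) = 564 − 525 = 39.

m = 12, n = -21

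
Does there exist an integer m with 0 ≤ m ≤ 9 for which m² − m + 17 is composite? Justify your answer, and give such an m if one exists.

The values for m = 0, 1, …, 9 are 17, 17, 19, 23, 29, 37, 47, 59, 73, 89, and each of these is prime.
So no value in the range makes the expression composite.

There is no such integer m in that range.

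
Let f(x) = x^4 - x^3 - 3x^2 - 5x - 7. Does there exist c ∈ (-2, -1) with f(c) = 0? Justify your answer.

f(-2) = 15 and f(-1) = -3, which have opposite signs.
Since f is a polynomial it is continuous on [-2, -1].
The Intermediate Value Theorem then guarantees some c ∈ (-2, -1) with f(c) = 0.

Yes, such a c exists.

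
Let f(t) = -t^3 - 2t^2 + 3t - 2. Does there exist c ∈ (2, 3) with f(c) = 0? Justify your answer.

f has no root in that interval.

f(2) = -12 and f(3) = -38, both negative, so a sign-change argument is unavailable; we show f keeps this sign on the whole interval.
Substitute t = 2 + u, where 0 < u < 1 on the interval. Expanding, f(2 + u) = -u^3 - 8u^2 - 17u - 12.
The nonzero coefficients here are all negative, so for u > 0 every term is negative (or zero), and the constant term -12 is strictly negative.
Therefore f(t) < 0 throughout (2, 3), and f has no zero there.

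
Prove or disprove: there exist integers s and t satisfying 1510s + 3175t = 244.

No, no such integers exist.

Any value of 1510s + 3175t is a multiple of gcd(1510, 3175) = 5.
But 244 is not a multiple of 5 (it leaves remainder 4).
So the equation is unsolvable over ℤ.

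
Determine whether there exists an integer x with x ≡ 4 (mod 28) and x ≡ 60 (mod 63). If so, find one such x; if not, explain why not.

The moduli are not coprime: gcd(28, 63) = 7. Compatibility requires 7 ∣ (60 − 4) = 56, which holds, so solutions exist.
Step through x = 4, 4 + 28, 4 + 2·28, …: the values 4, 32, 60 reduce mod 63 to 4, 32, 60. The value 60 hits 60.
Indeed 60 ≡ 4 (mod 28) and 60 ≡ 60 (mod 63).

x = 60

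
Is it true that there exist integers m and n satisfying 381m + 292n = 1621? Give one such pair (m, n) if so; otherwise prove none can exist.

381 and 292 are coprime, so 381m + 292n ranges over all of ℤ.
Dividing repeatedly: 381 = 1·292 + 89, 292 = 3·89 + 25, 89 = 3·25 + 14, 25 = 1·14 + 11, 14 = 1·11 + 3, 11 = 3·3 + 2, 3 = 1·2 + 1, 2 = 2·1 + 0.
Working back up the chain: 1 = 3 − 1·2 = 3 − (11 − 3·3) = −11 + 4·3 = −11 + 4·(14 − 1·11) = 4·14 − 5·11 = 4·14 − 5·(25 − 1·14) = −5·25 + 9·14 = −5·25 + 9·(89 − 3·25) = 9·89 − 32·25 = 9·89 − 32·(292 − 3·89) = −32·292 + 105·89 = −32·292 + 105·(381 − 1·292) = 105·381 − 137·292. So 381·105 + 292·(-137) = 1.
Scaling by 1621 gives the particular solution (m, n) = (170205, -222077).
Shifting by a multiple of (292, −381) keeps it a solution: m = 170205 − 582·292 = 261, n = -222077 + 582·381 = -335.
Indeed 381·261 + 292·(-335) = 99441 − 97820 = 1621.

m = 261, n = -335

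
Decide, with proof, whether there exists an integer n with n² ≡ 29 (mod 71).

Take n = 61. Then 61² = 3721 = 52·71 + 29, so 61² ≡ 29 (mod 71).

n = 61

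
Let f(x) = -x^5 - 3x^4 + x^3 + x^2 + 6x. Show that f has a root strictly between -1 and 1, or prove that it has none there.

Yes, f has a root in the interval.

f(-1) = -8 and f(1) = 4, which have opposite signs.
As a polynomial, f is continuous on every closed interval.
By the Intermediate Value Theorem, f takes the value 0 somewhere in the open interval.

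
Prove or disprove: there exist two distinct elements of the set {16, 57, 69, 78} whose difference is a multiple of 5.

Two integers differ by a multiple of 5 exactly when they have the same residue mod 5. The residues are 16↦1, 57↦2, 69↦4, 78↦3.
No residue repeats among the 4 elements, so no pair has difference ≡ 0 (mod 5).

No such pair exists.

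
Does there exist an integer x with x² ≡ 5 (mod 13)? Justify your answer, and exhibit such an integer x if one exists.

Computing x² mod 13 for x = 0, 1, …, 6 (enough, by the symmetry x ↦ 13 − x) gives 0, 1, 4, 9, 3, 12, 10.
The set of squares mod 13 is therefore {0, 1, 3, 4, 9, 10, 12}, which does not contain 5.
Therefore x² ≡ 5 (mod 13) has no solution.

No, no such integer exists.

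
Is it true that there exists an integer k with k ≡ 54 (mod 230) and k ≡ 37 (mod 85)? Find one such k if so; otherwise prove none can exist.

No such integer exists.

Reduce both congruences modulo 5, which divides 230 and 85: they say k ≡ 54 (mod 5) and k ≡ 37 (mod 5).
However 54 ≡ 4 and 37 ≡ 2 (mod 5), and 4 ≠ 2.
So no integer satisfies both congruences.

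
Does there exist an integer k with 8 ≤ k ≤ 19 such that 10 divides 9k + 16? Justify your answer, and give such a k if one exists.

For k = 8, 9, …, 15 the values 88, 97, 106, 115, 124, 133, 142, 151 are not multiples of 10. k = 16 works, since 9·16 + 16 = 160 = 16·10.

k = 16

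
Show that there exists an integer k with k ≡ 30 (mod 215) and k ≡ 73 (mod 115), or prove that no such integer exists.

There is no such integer.

gcd(215, 115) = 5. If k ≡ 30 (mod 215) and k ≡ 73 (mod 115), then k ≡ 30 (mod 5) and k ≡ 73 (mod 5).
These are incompatible: 30 − 73 = -43 is not divisible by 5.
Hence the system has no solution.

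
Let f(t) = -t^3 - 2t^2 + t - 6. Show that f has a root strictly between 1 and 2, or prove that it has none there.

No.

The endpoint values f(1) = -8 and f(2) = -20 are both negative. Claim: f(t) < 0 for every t in (1, 2).
Substitute t = 1 + u, where 0 < u < 1 on the interval. Expanding, f(1 + u) = -u^3 - 5u^2 - 6u - 8.
The nonzero coefficients here are all negative, so for u > 0 every term is negative (or zero), and the constant term -8 is strictly negative.
So f is strictly negative on (1, 2); no root exists in the interval.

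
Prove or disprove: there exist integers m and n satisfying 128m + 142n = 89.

No such integers exist.

Both 128 and 142 are divisible by gcd(128, 142) = 2, hence so is any combination 128m + 142n.
However 89 leaves remainder 1 on division by 2.
Hence no integers m, n satisfy the equation.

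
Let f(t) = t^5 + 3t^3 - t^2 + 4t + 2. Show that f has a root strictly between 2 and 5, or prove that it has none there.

The endpoint values f(2) = 62 and f(5) = 3497 are both positive. Claim: f(t) > 0 for every t in (2, 5).
Shift to the endpoint 2: with t = 2 + u (0 < u < 3), one computes f(2 + u) = u^5 + 10u^4 + 43u^3 + 97u^2 + 116u + 62.
The nonzero coefficients here are all positive, so for u > 0 every term is positive (or zero), and the constant term 62 is strictly positive.
So f is strictly positive on (2, 5); no root exists in the interval.

No.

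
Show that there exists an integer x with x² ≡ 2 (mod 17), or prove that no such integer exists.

x = 11

x = 11 works: 11² = 121, and 121 − 2 = 119 = 7·17.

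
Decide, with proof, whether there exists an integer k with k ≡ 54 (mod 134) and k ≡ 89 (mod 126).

Both moduli are multiples of 2 = gcd(134, 126), so any solution would satisfy k ≡ 54 and k ≡ 89 modulo 2 simultaneously.
But 54 mod 2 = 0 while 89 mod 2 = 1, a contradiction.
So no integer satisfies both congruences.

No, no such integer exists.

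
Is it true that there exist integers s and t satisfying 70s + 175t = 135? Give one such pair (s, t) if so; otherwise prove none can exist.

Both 70 and 175 are divisible by gcd(70, 175) = 35, hence so is any combination 70s + 175t.
However 135 leaves remainder 30 on division by 35.
So the equation is unsolvable over ℤ.

No, no such integers exist.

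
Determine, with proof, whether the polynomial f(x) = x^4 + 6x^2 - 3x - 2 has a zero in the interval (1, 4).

f has no root in that interval.

The endpoint values f(1) = 2 and f(4) = 338 are both positive. Claim: f(x) > 0 for every x in (1, 4).
Shift to the endpoint 1: with x = 1 + u (0 < u < 3), one computes f(1 + u) = u^4 + 4u^3 + 12u^2 + 13u + 2.
All 5 nonzero coefficients of this polynomial in u are positive; hence for u > 0 the value is a sum of positive terms (the constant 2 among them).
So f is strictly positive on (1, 4); no root exists in the interval.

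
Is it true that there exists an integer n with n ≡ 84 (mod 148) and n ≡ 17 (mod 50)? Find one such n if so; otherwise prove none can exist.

Reduce both congruences modulo 2, which divides 148 and 50: they say n ≡ 84 (mod 2) and n ≡ 17 (mod 2).
But 84 mod 2 = 0 while 17 mod 2 = 1, a contradiction.
Hence the system has no solution.

There is no such integer.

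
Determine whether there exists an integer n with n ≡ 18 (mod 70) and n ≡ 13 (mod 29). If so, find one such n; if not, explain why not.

n = 158

The moduli 70 and 29 are coprime, so by the Chinese Remainder Theorem a unique solution modulo 2030 exists.
Any solution of the first congruence is n = 18 + 70t; substituting into the second, 70t ≡ 13 − 18 ≡ 24 (mod 29).
70 ≡ 12 (mod 29), so this reads 12t ≡ 24 (mod 29). To invert 12 modulo 29: 29 = 2·12 + 5, 12 = 2·5 + 2, 5 = 2·2 + 1, 2 = 2·1 + 0, and unwinding, 1 = 5 − 2·2 = 5 − 2·(12 − 2·5) = −2·12 + 5·5 = −2·12 + 5·(29 − 2·12) = 5·29 − 12·12. Thus 12⁻¹ ≡ -12 ≡ 17 (mod 29).
Therefore t ≡ 17·24 = 408 ≡ 2 (mod 29).
Taking t = 2 gives n = 18 + 70·2 = 158.
Indeed 158 ≡ 18 (mod 70) and 158 ≡ 13 (mod 29).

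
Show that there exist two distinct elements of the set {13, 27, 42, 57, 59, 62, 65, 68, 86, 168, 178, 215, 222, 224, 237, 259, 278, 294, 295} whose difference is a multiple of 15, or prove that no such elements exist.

13 mod 15 = 13 and 178 mod 15 = 13, so 178 − 13 = 165 = 11·15.

Yes: 13 and 178.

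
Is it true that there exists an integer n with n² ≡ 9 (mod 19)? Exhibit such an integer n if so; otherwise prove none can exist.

n = 16

n = 16 works: 16² = 256, and 256 − 9 = 247 = 13·19.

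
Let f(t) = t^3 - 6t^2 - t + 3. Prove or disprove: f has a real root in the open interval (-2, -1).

No such root exists.

The endpoint values f(-2) = -27 and f(-1) = -3 are both negative. Claim: f(t) < 0 for every t in (-2, -1).
Substitute t = -1 − u, where 0 < u < 1 on the interval. Expanding, f(-1 − u) = -u^3 - 9u^2 - 14u - 3.
All 4 nonzero coefficients of this polynomial in u are negative; hence for u > 0 the value is a sum of negative terms (the constant -3 among them).
So f is strictly negative on (-2, -1); no root exists in the interval.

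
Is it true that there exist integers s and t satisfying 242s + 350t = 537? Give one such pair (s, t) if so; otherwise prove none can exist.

Both 242 and 350 are divisible by gcd(242, 350) = 2, hence so is any combination 242s + 350t.
But 537 is not a multiple of 2 (it leaves remainder 1).
Therefore 242s + 350t = 537 has no solution in integers.

No, no such integers exist.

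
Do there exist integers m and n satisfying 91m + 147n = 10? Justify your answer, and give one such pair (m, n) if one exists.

No such integers exist.

gcd(91, 147) = 7, so every integer of the form 91m + 147n is a multiple of 7.
But 10 is not a multiple of 7 (it leaves remainder 3).
Therefore 91m + 147n = 10 has no solution in integers.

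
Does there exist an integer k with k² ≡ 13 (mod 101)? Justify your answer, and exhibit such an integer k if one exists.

k = 66

Take k = 66. Then 66² = 4356 = 43·101 + 13, so 66² ≡ 13 (mod 101).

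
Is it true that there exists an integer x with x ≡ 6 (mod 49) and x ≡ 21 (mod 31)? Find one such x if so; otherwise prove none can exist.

x = 300

gcd(49, 31) = 1, so the Chinese Remainder Theorem guarantees exactly one residue class mod 1519 satisfying both.
Any solution of the first congruence is x = 6 + 49t; substituting into the second, 49t ≡ 21 − 6 ≡ 15 (mod 31).
49 ≡ 18 (mod 31), so this reads 18t ≡ 15 (mod 31). Invert 18 mod 31 by the Euclidean algorithm: 31 = 1·18 + 13, 18 = 1·13 + 5, 13 = 2·5 + 3, 5 = 1·3 + 2, 3 = 1·2 + 1, 2 = 2·1 + 0; back-substituting, 1 = 3 − 1·2 = 3 − (5 − 1·3) = −5 + 2·3 = −5 + 2·(13 − 2·5) = 2·13 − 5·5 = 2·13 − 5·(18 − 1·13) = −5·18 + 7·13 = −5·18 + 7·(31 − 1·18) = 7·31 − 12·18. Hence 18·(-12) ≡ 1, so 18⁻¹ ≡ -12 ≡ 19 (mod 31).
Therefore t ≡ 19·15 = 285 ≡ 6 (mod 31).
Taking t = 6 gives x = 6 + 49·6 = 300.
Check: 300 mod 49 = 6, 300 mod 31 = 21. ✓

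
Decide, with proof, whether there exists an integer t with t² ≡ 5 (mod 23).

No, no such integer exists.

23 is prime, so by Euler's criterion 5 is a square mod 23 iff 5^((23−1)/2) = 5^11 ≡ 1 (mod 23).
Squaring successively (mod 23): 5^2 = 25 ≡ 2; 5^4 ≡ 2² = 4 ≡ 4; 5^8 ≡ 4² = 16 ≡ 16.
Since 11 = 8 + 2 + 1, 5^11 ≡ 16 · 2 · 5; multiplying out mod 23: 16·2 = 32 ≡ 9, then 9·5 = 45 ≡ 22. Thus 5^11 ≡ 22 ≡ −1 (mod 23).
By Euler's criterion 5 is a quadratic non-residue mod 23: no t satisfies t² ≡ 5 (mod 23).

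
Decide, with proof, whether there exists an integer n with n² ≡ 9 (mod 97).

Take n = 3. Then 3² = 9, and since 0 ≤ 9 < 97 this is already reduced: 3² ≡ 9 (mod 97).

n = 3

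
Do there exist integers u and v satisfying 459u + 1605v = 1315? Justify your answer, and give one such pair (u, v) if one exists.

gcd(459, 1605) = 3, so every integer of the form 459u + 1605v is a multiple of 3.
However 1315 leaves remainder 1 on division by 3.
Hence no integers u, v satisfy the equation.

There are no such integers.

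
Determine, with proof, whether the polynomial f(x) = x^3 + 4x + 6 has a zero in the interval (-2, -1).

Yes, f has a root in the interval.

f(-2) = -10 and f(-1) = 1, which have opposite signs.
Since f is a polynomial it is continuous on [-2, -1].
By the Intermediate Value Theorem f must vanish at some point of (-2, -1).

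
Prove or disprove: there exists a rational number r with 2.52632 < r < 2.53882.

r = 33/13

Look for a denominator N such that an integer falls strictly between N·2.52632 and N·2.53882. N = 13 works: 13·2.52632 = 32.84216 < 33 < 33.00466 = 13·2.53882.
So r = 33/13 works: it is a ratio of integers, and dividing 13·2.52632 < 33 < 13·2.53882 through by 13 gives 2.52632 < 33/13 < 2.53882.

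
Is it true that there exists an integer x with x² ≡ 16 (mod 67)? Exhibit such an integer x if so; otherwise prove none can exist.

x = 63 works: 63² = 3969, and 3969 − 16 = 3953 = 59·67.

x = 63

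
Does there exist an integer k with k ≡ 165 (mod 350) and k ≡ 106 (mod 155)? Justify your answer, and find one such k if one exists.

Reduce both congruences modulo 5, which divides 350 and 155: they say k ≡ 165 (mod 5) and k ≡ 106 (mod 5).
But 165 mod 5 = 0 while 106 mod 5 = 1, a contradiction.
Therefore no such k exists.

No, no such integer exists.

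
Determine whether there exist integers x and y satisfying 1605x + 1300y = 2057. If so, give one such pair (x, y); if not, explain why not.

Both 1605 and 1300 are divisible by gcd(1605, 1300) = 5, hence so is any combination 1605x + 1300y.
But 2057 is not a multiple of 5 (it leaves remainder 2).
Therefore 1605x + 1300y = 2057 has no solution in integers.

No, no such integers exist.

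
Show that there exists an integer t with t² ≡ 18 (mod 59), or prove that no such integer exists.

Apply Euler's criterion with the prime 59: 18 is a quadratic residue iff 18^29 ≡ 1 (mod 59), and a non-residue iff it is ≡ −1.
Repeated squaring mod 59: 18^2 = 324 ≡ 29; 18^4 ≡ 29² = 841 ≡ 15; 18^8 ≡ 15² = 225 ≡ 48; 18^16 ≡ 48² = 2304 ≡ 3.
Since 29 = 16 + 8 + 4 + 1, 18^29 ≡ 3 · 48 · 15 · 18; multiplying out mod 59: 3·48 = 144 ≡ 26, then 26·15 = 390 ≡ 36, then 36·18 = 648 ≡ 58. Thus 18^29 ≡ 58 ≡ −1 (mod 59).
By Euler's criterion 18 is a quadratic non-residue mod 59: no t satisfies t² ≡ 18 (mod 59).

There is no such integer.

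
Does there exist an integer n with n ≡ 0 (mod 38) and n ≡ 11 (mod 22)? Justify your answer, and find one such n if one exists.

No, no such integer exists.

gcd(38, 22) = 2. If n ≡ 0 (mod 38) and n ≡ 11 (mod 22), then n ≡ 0 (mod 2) and n ≡ 11 (mod 2).
But 0 mod 2 = 0 while 11 mod 2 = 1, a contradiction.
Hence the system has no solution.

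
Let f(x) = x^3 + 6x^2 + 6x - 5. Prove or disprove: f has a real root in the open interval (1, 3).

The endpoint values f(1) = 8 and f(3) = 94 are both positive. Claim: f(x) > 0 for every x in (1, 3).
Substitute x = 1 + u, where 0 < u < 2 on the interval. Expanding, f(1 + u) = u^3 + 9u^2 + 21u + 8.
All 4 nonzero coefficients of this polynomial in u are positive; hence for u > 0 the value is a sum of positive terms (the constant 8 among them).
Therefore f(x) > 0 throughout (1, 3), and f has no zero there.

No such root exists.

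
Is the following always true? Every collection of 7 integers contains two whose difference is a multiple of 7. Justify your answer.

Try 7 consecutive integers, 24, 25, …, 30. Their remainders mod 7 are 3, 4, 5, 6, 0, 1, 2 — pairwise different, as any 7 ≤ 7 consecutive integers have distinct residues.
Any two of them differ by at most 6 < 7 and by at least 1, so no difference is a multiple of 7.

No; for instance {24, 25, 26, 27, 28, 29, 30} is a counterexample.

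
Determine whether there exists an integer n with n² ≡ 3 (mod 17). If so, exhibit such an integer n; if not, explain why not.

Squares mod 17 repeat after n = 8 (as (−n)² = n²); for n = 0..8 they are 0, 1, 4, 9, 16, 8, 2, 15, 13.
So the quadratic residues mod 17 are {0, 1, 2, 4, 8, 9, 13, 15, 16}, and 3 is not among them.
Hence no integer n has n² ≡ 3 (mod 17).

No such integer exists.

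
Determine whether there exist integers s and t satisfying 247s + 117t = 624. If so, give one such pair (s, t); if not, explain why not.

gcd(247, 117) = 13, and 13 divides 624, so integer solutions exist.
Dividing through by 13 reduces the equation to 19s + 9t = 48.
Run the Euclidean algorithm on 19 and 9: 19 = 2·9 + 1, 9 = 9·1 + 0.
Working back up the chain: 1 = 19 − 2·9. So 19·1 + 9·(-2) = 1.
Times 48: 19·48 + 9·(-96) = 48, so (48, -96) solves it.
Shifting by a multiple of (9, −19) keeps it a solution: s = 48 − 5·9 = 3, t = -96 + 5·19 = -1.
Check: 247·3 + 117·(-1) = 741 − 117 = 624. ✓

s = 3, t = -1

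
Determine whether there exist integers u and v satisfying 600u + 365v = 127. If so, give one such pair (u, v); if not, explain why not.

gcd(600, 365) = 5, so every integer of the form 600u + 365v is a multiple of 5.
However 127 leaves remainder 2 on division by 5.
Therefore 600u + 365v = 127 has no solution in integers.

There are no such integers.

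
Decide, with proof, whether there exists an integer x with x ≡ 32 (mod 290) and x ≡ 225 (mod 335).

gcd(290, 335) = 5. If x ≡ 32 (mod 290) and x ≡ 225 (mod 335), then x ≡ 32 (mod 5) and x ≡ 225 (mod 5).
These are incompatible: 32 − 225 = -193 is not divisible by 5.
Therefore no such x exists.

There is no such integer.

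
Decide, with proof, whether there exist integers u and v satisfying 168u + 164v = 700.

Every value of 168u + 164v is a multiple of gcd(168, 164) = 4; since 4 ∣ 700, solutions exist.
Dividing through by 4 reduces the equation to 42u + 41v = 175.
Euclidean algorithm: 42 = 1·41 + 1, 41 = 41·1 + 0.
Unwinding: 1 = 42 − 1·41, i.e. 42·1 + 41·(-1) = 1.
Times 175: 42·175 + 41·(-175) = 175, so (175, -175) solves it.
Shifting by a multiple of (41, −42) keeps it a solution: u = 175 − 4·41 = 11, v = -175 + 4·42 = -7.
Indeed 168·11 + 164·(-7) = 1848 − 1148 = 700.

u = 11, v = -7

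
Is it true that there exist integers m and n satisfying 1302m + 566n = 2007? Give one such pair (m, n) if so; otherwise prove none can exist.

Any value of 1302m + 566n is a multiple of gcd(1302, 566) = 2.
But 2007 = 2·1003 + 1, so 2 ∤ 2007.
So the equation is unsolvable over ℤ.

No such integers exist.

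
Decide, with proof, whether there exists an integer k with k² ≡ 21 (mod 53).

53 is prime, so by Euler's criterion 21 is a square mod 53 iff 21^((53−1)/2) = 21^26 ≡ 1 (mod 53).
Repeated squaring mod 53: 21^2 = 441 ≡ 17; 21^4 ≡ 17² = 289 ≡ 24; 21^8 ≡ 24² = 576 ≡ 46; 21^16 ≡ 46² = 2116 ≡ 49.
Since 26 = 16 + 8 + 2, 21^26 ≡ 49 · 46 · 17; multiplying out mod 53: 49·46 = 2254 ≡ 28, then 28·17 = 476 ≡ 52. Thus 21^26 ≡ 52 ≡ −1 (mod 53).
By Euler's criterion 21 is a quadratic non-residue mod 53: no k satisfies k² ≡ 21 (mod 53).

No, no such integer exists.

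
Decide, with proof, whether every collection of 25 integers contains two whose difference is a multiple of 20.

Yes, this is always true.

There are exactly 20 possible remainders on division by 20.
With 25 integers and only 20 classes, the pigeonhole principle forces two of them, say a and b, into the same class.
Then a ≡ b (mod 20), i.e. 20 ∣ (a − b).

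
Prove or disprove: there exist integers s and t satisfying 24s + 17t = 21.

s = 3, t = -3

24 and 17 are coprime, so 24s + 17t ranges over all of ℤ.
Euclidean algorithm: 24 = 1·17 + 7, 17 = 2·7 + 3, 7 = 2·3 + 1, 3 = 3·1 + 0.
Back-substituting, 1 = 7 − 2·3 = 7 − 2·(17 − 2·7) = −2·17 + 5·7 = −2·17 + 5·(24 − 1·17) = 5·24 − 7·17; that is, 24·5 + 17·(-7) = 1.
Multiplying through by 21: s = 5·21 = 105, t = (-7)·21 = -147 is a solution.
The general solution is s = 105 + 17k, t = -147 − 24k; taking k = -6 gives the smaller pair s = 3, t = -3.
Check: 24·3 + 17·(-3) = 72 − 51 = 21. ✓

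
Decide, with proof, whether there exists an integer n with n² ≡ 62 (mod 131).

n = 18

Take n = 18. Then 18² = 324 = 2·131 + 62, so 18² ≡ 62 (mod 131).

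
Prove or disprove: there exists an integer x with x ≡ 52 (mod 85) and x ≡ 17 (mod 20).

x = 137

The moduli are not coprime: gcd(85, 20) = 5. Compatibility requires 5 ∣ (17 − 52) = -35, which holds, so solutions exist.
The integers ≡ 52 (mod 85) are 52, 137, …; their remainders mod 20 are 12, 17, so x = 137 is the first that is ≡ 17 (mod 20).
Indeed 137 ≡ 52 (mod 85) and 137 ≡ 17 (mod 20).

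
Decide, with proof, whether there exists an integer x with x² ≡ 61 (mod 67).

Apply Euler's criterion with the prime 67: 61 is a quadratic residue iff 61^33 ≡ 1 (mod 67), and a non-residue iff it is ≡ −1.
Repeated squaring mod 67: 61^2 = 3721 ≡ 36; 61^4 ≡ 36² = 1296 ≡ 23; 61^8 ≡ 23² = 529 ≡ 60; 61^16 ≡ 60² = 3600 ≡ 49; 61^32 ≡ 49² = 2401 ≡ 56.
Since 33 = 32 + 1, 61^33 ≡ 56 · 61; multiplying out mod 67: 56·61 = 3416 ≡ 66. Thus 61^33 ≡ 66 ≡ −1 (mod 67).
The value −1 means 61 is a non-residue modulo 67, so x² ≡ 61 (mod 67) is impossible.

There is no such integer.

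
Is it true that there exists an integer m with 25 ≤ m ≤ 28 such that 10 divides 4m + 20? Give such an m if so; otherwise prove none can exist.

Try m = 25: 4·25 + 20 = 120 = 12·10, which is divisible by 10.

m = 25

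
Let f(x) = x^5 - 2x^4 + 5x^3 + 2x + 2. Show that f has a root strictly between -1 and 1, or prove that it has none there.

Such a root exists.

f(-1) = -8 and f(1) = 8, which have opposite signs.
Since f is a polynomial it is continuous on [-1, 1].
By the Intermediate Value Theorem f must vanish at some point of (-1, 1).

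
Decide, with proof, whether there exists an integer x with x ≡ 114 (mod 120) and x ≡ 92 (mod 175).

Reduce both congruences modulo 5, which divides 120 and 175: they say x ≡ 114 (mod 5) and x ≡ 92 (mod 5).
But 114 mod 5 = 4 while 92 mod 5 = 2, a contradiction.
So no integer satisfies both congruences.

No such integer exists.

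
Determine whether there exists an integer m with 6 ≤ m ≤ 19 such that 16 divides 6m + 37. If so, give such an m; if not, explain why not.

No such integer m in that range exists.

At m = 6, 6·6 + 37 = 73 ≡ 9 (mod 16), and each step in m adds 6, giving residues 9, 15, 5, 11, 1, 7, 13, 3, 9, 15, 5, 11, 1, 7 for m = 6, 7, …, 19.
None is 0, so 16 never divides 6m + 37 on this range.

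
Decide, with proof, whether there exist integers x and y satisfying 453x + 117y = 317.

Both 453 and 117 are divisible by gcd(453, 117) = 3, hence so is any combination 453x + 117y.
However 317 leaves remainder 2 on division by 3.
So the equation is unsolvable over ℤ.

No, no such integers exist.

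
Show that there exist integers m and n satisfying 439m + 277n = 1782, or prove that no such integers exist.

m = 11, n = -11

439 and 277 are coprime, so 439m + 277n ranges over all of ℤ.
Euclidean algorithm: 439 = 1·277 + 162, 277 = 1·162 + 115, 162 = 1·115 + 47, 115 = 2·47 + 21, 47 = 2·21 + 5, 21 = 4·5 + 1, 5 = 5·1 + 0.
Working back up the chain: 1 = 21 − 4·5 = 21 − 4·(47 − 2·21) = −4·47 + 9·21 = −4·47 + 9·(115 − 2·47) = 9·115 − 22·47 = 9·115 − 22·(162 − 1·115) = −22·162 + 31·115 = −22·162 + 31·(277 − 1·162) = 31·277 − 53·162 = 31·277 − 53·(439 − 1·277) = −53·439 + 84·277. So 439·(-53) + 277·84 = 1.
Multiplying through by 1782: m = (-53)·1782 = -94446, n = 84·1782 = 149688 is a solution.
Adding 341·277 to m and subtracting 341·439 from n gives the tidier solution (11, -11).
Check: 439·11 + 277·(-11) = 4829 − 3047 = 1782. ✓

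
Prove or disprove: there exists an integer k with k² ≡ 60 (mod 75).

Since 25 ∣ 75, a solution of k² ≡ 60 (mod 75) would also satisfy k² ≡ 60 ≡ 10 (mod 25).
Squares mod 25 repeat after k = 12 (as (−k)² = k²); for k = 0..12 they are 0, 1, 4, 9, 16, 0, 11, 24, 14, 6, 0, 21, 19.
So the quadratic residues mod 25 are {0, 1, 4, 6, 9, 11, 14, 16, 19, 21, 24}, and 10 is not among them.
Hence no integer k has k² ≡ 60 (mod 75).

No such integer exists.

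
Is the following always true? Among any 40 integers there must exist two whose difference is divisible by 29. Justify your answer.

Yes, this is always true.

There are exactly 29 possible remainders on division by 29.
Placing 40 integers into 29 classes, some class receives at least two — say a and b.
Their difference a − b is then a multiple of 29.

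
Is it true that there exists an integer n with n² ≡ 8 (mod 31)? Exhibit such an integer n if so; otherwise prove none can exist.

Take n = 16. Then 16² = 256 = 8·31 + 8, so 16² ≡ 8 (mod 31).

n = 16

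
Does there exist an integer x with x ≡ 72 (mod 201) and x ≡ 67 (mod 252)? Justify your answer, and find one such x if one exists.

No, no such integer exists.

gcd(201, 252) = 3. If x ≡ 72 (mod 201) and x ≡ 67 (mod 252), then x ≡ 72 (mod 3) and x ≡ 67 (mod 3).
But 72 mod 3 = 0 while 67 mod 3 = 1, a contradiction.
Hence the system has no solution.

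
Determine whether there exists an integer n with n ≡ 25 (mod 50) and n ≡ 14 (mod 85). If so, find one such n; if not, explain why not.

Both moduli are multiples of 5 = gcd(50, 85), so any solution would satisfy n ≡ 25 and n ≡ 14 modulo 5 simultaneously.
However 25 ≡ 0 and 14 ≡ 4 (mod 5), and 0 ≠ 4.
Hence the system has no solution.

No, no such integer exists.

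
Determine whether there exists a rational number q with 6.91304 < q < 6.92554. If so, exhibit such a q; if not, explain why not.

q = 83/12

Multiplying by 12: 12·6.91304 = 82.95648 and 12·6.92554 = 83.10648, so the integer 83 lies strictly between them.
Hence 83/12 is a rational number with 6.91304 < 83/12 < 6.92554.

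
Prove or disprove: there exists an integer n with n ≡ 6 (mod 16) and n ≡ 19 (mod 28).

gcd(16, 28) = 4. If n ≡ 6 (mod 16) and n ≡ 19 (mod 28), then n ≡ 6 (mod 4) and n ≡ 19 (mod 4).
But 6 mod 4 = 2 while 19 mod 4 = 3, a contradiction.
Hence the system has no solution.

There is no such integer.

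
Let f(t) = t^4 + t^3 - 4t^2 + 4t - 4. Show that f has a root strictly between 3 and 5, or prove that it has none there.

f(3) = 80 and f(5) = 666, both positive, so a sign-change argument is unavailable; we show f keeps this sign on the whole interval.
Shift to the endpoint 3: with t = 3 + u (0 < u < 2), one computes f(3 + u) = u^4 + 13u^3 + 59u^2 + 115u + 80.
All 5 nonzero coefficients of this polynomial in u are positive; hence for u > 0 the value is a sum of positive terms (the constant 80 among them).
So f is strictly positive on (3, 5); no root exists in the interval.

No.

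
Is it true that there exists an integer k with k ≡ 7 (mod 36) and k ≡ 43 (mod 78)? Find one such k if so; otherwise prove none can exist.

gcd(36, 78) = 6. A simultaneous solution exists iff 7 ≡ 43 (mod 6); here 7 mod 6 = 1 = 43 mod 6, so it does.
The integers ≡ 7 (mod 36) are 7, 43, …; their remainders mod 78 are 7, 43, so k = 43 is the first that is ≡ 43 (mod 78).
Indeed 43 ≡ 7 (mod 36) and 43 ≡ 43 (mod 78).

k = 43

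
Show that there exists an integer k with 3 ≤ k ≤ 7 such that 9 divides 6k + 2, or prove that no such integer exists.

There is no such integer k in that range.

For k = 3, 4, …, 7 the values of 6k + 2 modulo 9 are 2, 8, 5, 2, 8 respectively.
None is 0, so 9 never divides 6k + 2 on this range.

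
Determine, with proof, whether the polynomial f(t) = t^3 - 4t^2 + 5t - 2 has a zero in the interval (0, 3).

f(0) = -2 and f(3) = 4, which have opposite signs.
Since f is a polynomial it is continuous on [0, 3].
By the Intermediate Value Theorem, f takes the value 0 somewhere in the open interval.

Yes, f has a root in the interval.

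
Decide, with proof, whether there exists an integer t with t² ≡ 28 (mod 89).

89 is prime, so by Euler's criterion 28 is a square mod 89 iff 28^((89−1)/2) = 28^44 ≡ 1 (mod 89).
Repeated squaring mod 89: 28^2 = 784 ≡ 72; 28^4 ≡ 72² = 5184 ≡ 22; 28^8 ≡ 22² = 484 ≡ 39; 28^16 ≡ 39² = 1521 ≡ 8; 28^32 ≡ 8² = 64 ≡ 64.
Since 44 = 32 + 8 + 4, 28^44 ≡ 64 · 39 · 22; multiplying out mod 89: 64·39 = 2496 ≡ 4, then 4·22 = 88 ≡ 88. Thus 28^44 ≡ 88 ≡ −1 (mod 89).
By Euler's criterion 28 is a quadratic non-residue mod 89: no t satisfies t² ≡ 28 (mod 89).

There is no such integer.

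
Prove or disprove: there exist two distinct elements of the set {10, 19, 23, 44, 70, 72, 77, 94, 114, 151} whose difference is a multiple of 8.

Yes: 10 and 114.

10 mod 8 = 2 and 114 mod 8 = 2, so 114 − 10 = 104 = 13·8.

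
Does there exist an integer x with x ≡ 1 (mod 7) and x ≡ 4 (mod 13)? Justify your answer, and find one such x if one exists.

x = 43

gcd(7, 13) = 1, so the Chinese Remainder Theorem guarantees exactly one residue class mod 91 satisfying both.
Write x = 1 + 7t and require 1 + 7t ≡ 4 (mod 13), i.e. 7t ≡ 3 (mod 13).
Note 7·2 = 14 ≡ 1 (mod 13) (as 14 − 1 = 1·13), so 7⁻¹ ≡ 2.
Multiplying by 2: t ≡ 2·3 = 6 (mod 13).
With t = 6: x = 1 + 7·6 = 43.
Check: 43 mod 7 = 1, 43 mod 13 = 4. ✓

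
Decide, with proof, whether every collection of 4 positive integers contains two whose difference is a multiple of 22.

Consider the 4 integers 74, 75, 76, 77. They lie in distinct residue classes modulo 22, since 4 ≤ 22.
Any two of them differ by at most 3 < 22 and by at least 1, so no difference is a multiple of 22.

No, the set {74, 75, 76, 77} is a counterexample.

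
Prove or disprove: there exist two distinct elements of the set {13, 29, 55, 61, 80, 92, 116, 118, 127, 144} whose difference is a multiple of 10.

No such pair exists.

Two integers differ by a multiple of 10 exactly when they have the same residue mod 10. The residues are 13↦3, 29↦9, 55↦5, 61↦1, 80↦0, 92↦2, 116↦6, 118↦8, 127↦7, 144↦4.
All 10 residues are distinct, so no two elements differ by a multiple of 10.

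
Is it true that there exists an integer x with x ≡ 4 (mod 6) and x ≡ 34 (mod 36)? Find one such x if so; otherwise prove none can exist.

x = 34

gcd(6, 36) = 6. A simultaneous solution exists iff 4 ≡ 34 (mod 6); here 4 mod 6 = 4 = 34 mod 6, so it does.
The integers ≡ 4 (mod 6) are 4, 10, 16, 22, 28, 34, …; their remainders mod 36 are 4, 10, 16, 22, 28, 34, so x = 34 is the first that is ≡ 34 (mod 36).
Check: 34 mod 6 = 4, 34 mod 36 = 34. ✓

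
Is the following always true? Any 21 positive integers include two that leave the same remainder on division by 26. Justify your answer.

Take the 21 consecutive integers 120, 121, …, 140: their residues mod 26 are all distinct because 21 ≤ 26.
Hence this collection has no pair with equal remainders mod 26, disproving the claim.

No; for instance {120, 121, 122, 123, 124, 125, 126, 127, 128, 129, 130, 131, 132, 133, 134, 135, 136, 137, 138, 139, 140} is a counterexample.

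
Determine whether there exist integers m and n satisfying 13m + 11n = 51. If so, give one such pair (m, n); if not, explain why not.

Since gcd(13, 11) = 1, every integer is an integer combination of 13 and 11.
Euclidean algorithm: 13 = 1·11 + 2, 11 = 5·2 + 1, 2 = 2·1 + 0.
Unwinding: 1 = 11 − 5·2 = 11 − 5·(13 − 1·11) = −5·13 + 6·11, i.e. 13·(-5) + 11·6 = 1.
Times 51: 13·(-255) + 11·306 = 51, so (-255, 306) solves it.
The general solution is m = -255 + 11k, n = 306 − 13k; taking k = 24 gives the smaller pair m = 9, n = -6.
Check: 13·9 + 11·(-6) = 117 − 66 = 51. ✓

m = 9, n = -6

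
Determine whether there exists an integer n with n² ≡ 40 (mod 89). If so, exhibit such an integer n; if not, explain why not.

n = 29

n = 29 works: 29² = 841, and 841 − 40 = 801 = 9·89.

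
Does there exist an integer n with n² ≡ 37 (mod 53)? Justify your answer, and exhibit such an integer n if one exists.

n = 14

Take n = 14. Then 14² = 196 = 3·53 + 37, so 14² ≡ 37 (mod 53).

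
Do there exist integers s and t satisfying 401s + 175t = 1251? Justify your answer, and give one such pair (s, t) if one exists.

Since gcd(401, 175) = 1, every integer is an integer combination of 401 and 175.
Run the Euclidean algorithm on 401 and 175: 401 = 2·175 + 51, 175 = 3·51 + 22, 51 = 2·22 + 7, 22 = 3·7 + 1, 7 = 7·1 + 0.
Working back up the chain: 1 = 22 − 3·7 = 22 − 3·(51 − 2·22) = −3·51 + 7·22 = −3·51 + 7·(175 − 3·51) = 7·175 − 24·51 = 7·175 − 24·(401 − 2·175) = −24·401 + 55·175. So 401·(-24) + 175·55 = 1.
Times 1251: 401·(-30024) + 175·68805 = 1251, so (-30024, 68805) solves it.
Adding 172·175 to s and subtracting 172·401 from t gives the tidier solution (76, -167).
Indeed 401·76 + 175·(-167) = 30476 − 29225 = 1251.

s = 76, t = -167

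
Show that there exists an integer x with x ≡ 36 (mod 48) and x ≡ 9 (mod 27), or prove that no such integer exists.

x = 36

gcd(48, 27) = 3. A simultaneous solution exists iff 36 ≡ 9 (mod 3); here 36 mod 3 = 0 = 9 mod 3, so it does.
In fact x = 36 itself already satisfies 36 mod 27 = 9.
Indeed 36 ≡ 36 (mod 48) and 36 ≡ 9 (mod 27).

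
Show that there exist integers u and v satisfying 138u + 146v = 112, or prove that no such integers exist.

Since gcd(138, 146) = 2 and 112 = 2·56, Bézout's identity guarantees a solution.
Dividing through by 2 reduces the equation to 69u + 73v = 56.
Euclidean algorithm: 73 = 1·69 + 4, 69 = 17·4 + 1, 4 = 4·1 + 0.
Unwinding: 1 = 69 − 17·4 = 69 − 17·(73 − 1·69) = −17·73 + 18·69, i.e. 69·18 + 73·(-17) = 1.
Multiplying through by 56: u = 18·56 = 1008, v = (-17)·56 = -952 is a solution.
Subtracting 13·73 from u and adding 13·69 to v gives the tidier solution (59, -55).
Check: 138·59 + 146·(-55) = 8142 − 8030 = 112. ✓

u = 59, v = -55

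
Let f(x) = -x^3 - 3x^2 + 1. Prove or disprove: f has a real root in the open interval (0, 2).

f(0) = 1 and f(2) = -19, which have opposite signs.
As a polynomial, f is continuous on every closed interval.
By the Intermediate Value Theorem, f takes the value 0 somewhere in the open interval.

Such a root exists.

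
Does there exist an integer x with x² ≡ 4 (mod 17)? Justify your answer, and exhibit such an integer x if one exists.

x = 2

Take x = 2. Then 2² = 4, and since 0 ≤ 4 < 17 this is already reduced: 2² ≡ 4 (mod 17).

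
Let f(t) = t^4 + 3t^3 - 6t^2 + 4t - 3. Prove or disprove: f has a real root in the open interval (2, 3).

The endpoint values f(2) = 21 and f(3) = 117 are both positive. Claim: f(t) > 0 for every t in (2, 3).
Substitute t = 2 + u, where 0 < u < 1 on the interval. Expanding, f(2 + u) = u^4 + 11u^3 + 36u^2 + 48u + 21.
The nonzero coefficients here are all positive, so for u > 0 every term is positive (or zero), and the constant term 21 is strictly positive.
Therefore f(t) > 0 throughout (2, 3), and f has no zero there.

No.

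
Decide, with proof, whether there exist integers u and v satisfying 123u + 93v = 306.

Every value of 123u + 93v is a multiple of gcd(123, 93) = 3; since 3 ∣ 306, solutions exist.
Dividing through by 3 reduces the equation to 41u + 31v = 102.
Euclidean algorithm: 41 = 1·31 + 10, 31 = 3·10 + 1, 10 = 10·1 + 0.
Unwinding: 1 = 31 − 3·10 = 31 − 3·(41 − 1·31) = −3·41 + 4·31, i.e. 41·(-3) + 31·4 = 1.
Times 102: 41·(-306) + 31·408 = 102, so (-306, 408) solves it.
Shifting by a multiple of (31, −41) keeps it a solution: u = -306 + 10·31 = 4, v = 408 − 10·41 = -2.
Indeed 123·4 + 93·(-2) = 492 − 186 = 306.

u = 4, v = -2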